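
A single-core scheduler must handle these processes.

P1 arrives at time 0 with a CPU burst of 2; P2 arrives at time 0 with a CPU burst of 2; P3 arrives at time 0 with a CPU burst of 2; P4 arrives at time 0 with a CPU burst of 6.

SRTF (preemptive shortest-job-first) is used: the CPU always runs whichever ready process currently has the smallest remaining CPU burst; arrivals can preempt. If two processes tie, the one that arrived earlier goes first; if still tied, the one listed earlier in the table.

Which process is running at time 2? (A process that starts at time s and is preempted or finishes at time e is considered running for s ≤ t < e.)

Timeline: | P1 0-2 | P2 2-4 | P3 4-6 | P4 6-12 |
Completion: P1=2  P2=4  P3=6  P4=12
Turnaround (C−A): P1=2  P2=4  P3=6  P4=12

P2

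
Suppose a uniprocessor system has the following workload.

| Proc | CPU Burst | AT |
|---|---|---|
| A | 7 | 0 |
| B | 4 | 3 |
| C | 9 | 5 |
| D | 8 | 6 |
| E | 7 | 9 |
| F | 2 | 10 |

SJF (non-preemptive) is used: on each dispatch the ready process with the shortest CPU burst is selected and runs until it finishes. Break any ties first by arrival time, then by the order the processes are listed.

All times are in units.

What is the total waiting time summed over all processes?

46

Gantt: | A 0-7 | B 7-11 | F 11-13 | E 13-20 | D 20-28 | C 28-37 |
Completion: A=7  B=11  C=37  D=28  E=20  F=13
Waiting = turnaround − burst: A=0, B=4, C=23, D=14, E=4, F=1
Total waiting = 0 + 4 + 23 + 14 + 4 + 1 = 46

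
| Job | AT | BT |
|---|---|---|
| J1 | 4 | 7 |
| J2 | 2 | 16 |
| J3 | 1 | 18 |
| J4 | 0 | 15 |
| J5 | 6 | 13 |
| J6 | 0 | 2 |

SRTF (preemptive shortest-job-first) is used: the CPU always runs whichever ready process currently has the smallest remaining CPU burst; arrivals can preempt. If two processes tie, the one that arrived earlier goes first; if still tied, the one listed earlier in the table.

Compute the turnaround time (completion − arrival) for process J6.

2

Schedule: | J6 0-2 | J4 2-4 | J1 4-11 | J4 11-24 | J5 24-37 | J2 37-53 | J3 53-71 |
Completion: J1=11  J2=53  J3=71  J4=24  J5=37  J6=2
Turnaround (C−A): J1=7  J2=51  J3=70  J4=24  J5=31  J6=2
Turnaround(J6) = completion − arrival = 2 − 0 = 2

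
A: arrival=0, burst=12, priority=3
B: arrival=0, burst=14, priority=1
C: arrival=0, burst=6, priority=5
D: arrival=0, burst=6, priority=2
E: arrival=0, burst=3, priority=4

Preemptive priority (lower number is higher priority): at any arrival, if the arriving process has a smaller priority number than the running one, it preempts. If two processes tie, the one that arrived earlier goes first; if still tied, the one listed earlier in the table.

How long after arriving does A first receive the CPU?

20

Schedule: | B 0-14 | D 14-20 | A 20-32 | E 32-35 | C 35-41 |
Completion: A=32  B=14  C=41  D=20  E=35
Response(A) = first start − arrival = 20 − 0 = 20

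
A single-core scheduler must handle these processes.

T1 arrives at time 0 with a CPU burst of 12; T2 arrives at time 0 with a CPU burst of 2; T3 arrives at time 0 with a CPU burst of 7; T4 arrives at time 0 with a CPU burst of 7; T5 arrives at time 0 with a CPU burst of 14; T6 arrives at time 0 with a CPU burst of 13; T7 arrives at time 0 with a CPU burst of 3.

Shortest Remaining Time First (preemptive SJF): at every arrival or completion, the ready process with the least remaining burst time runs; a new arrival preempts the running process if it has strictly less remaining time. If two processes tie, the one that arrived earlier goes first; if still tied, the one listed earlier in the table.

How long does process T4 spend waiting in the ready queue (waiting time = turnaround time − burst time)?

12

Timeline: | T2 0-2 | T7 2-5 | T3 5-12 | T4 12-19 | T1 19-31 | T6 31-44 | T5 44-58 |
Completion: T1=31  T2=2  T3=12  T4=19  T5=58  T6=44  T7=5
Waiting(T4) = turnaround − burst = 19 − 7 = 12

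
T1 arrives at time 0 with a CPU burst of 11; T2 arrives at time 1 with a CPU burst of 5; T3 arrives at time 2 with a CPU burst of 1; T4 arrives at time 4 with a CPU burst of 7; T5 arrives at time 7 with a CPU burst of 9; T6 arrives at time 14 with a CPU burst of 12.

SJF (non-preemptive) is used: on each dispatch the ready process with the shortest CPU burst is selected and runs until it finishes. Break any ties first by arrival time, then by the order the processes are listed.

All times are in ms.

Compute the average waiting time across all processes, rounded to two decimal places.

Gantt: | T1 0-11 | T3 11-12 | T2 12-17 | T4 17-24 | T5 24-33 | T6 33-45 |
Completion: T1=11  T2=17  T3=12  T4=24  T5=33  T6=45
Waiting times: T1=0, T2=11, T3=9, T4=13, T5=17, T6=19
Average waiting = (0+11+9+13+17+19) / 6 = 69/6 = 11.50

11.50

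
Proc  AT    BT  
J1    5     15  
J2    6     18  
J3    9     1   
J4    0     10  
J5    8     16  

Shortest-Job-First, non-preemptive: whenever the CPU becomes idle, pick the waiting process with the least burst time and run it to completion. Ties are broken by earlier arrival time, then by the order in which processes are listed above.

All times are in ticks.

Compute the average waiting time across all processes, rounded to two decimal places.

Gantt: | J4 0-10 | J3 10-11 | J1 11-26 | J5 26-42 | J2 42-60 |
Completion: J1=26  J2=60  J3=11  J4=10  J5=42
Waiting times: J1=6, J2=36, J3=1, J4=0, J5=18
Average waiting = (6+36+1+0+18) / 5 = 61/5 = 12.20

12.20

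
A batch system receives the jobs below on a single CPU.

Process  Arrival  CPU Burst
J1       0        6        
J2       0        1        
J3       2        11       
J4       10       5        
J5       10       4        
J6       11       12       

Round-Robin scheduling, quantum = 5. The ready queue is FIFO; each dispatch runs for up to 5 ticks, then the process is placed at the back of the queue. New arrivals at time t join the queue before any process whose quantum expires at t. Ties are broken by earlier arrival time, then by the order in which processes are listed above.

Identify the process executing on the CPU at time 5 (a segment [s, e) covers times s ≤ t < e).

J2

Gantt: | J1 0-5 | J2 5-6 | J3 6-11 | J1 11-12 | J4 12-17 | J5 17-21 | J6 21-26 | J3 26-31 | J6 31-36 | J3 36-37 | J6 37-39 |
Completion: J1=12  J2=6  J3=37  J4=17  J5=21  J6=39
Turnaround (C−A): J1=12  J2=6  J3=35  J4=7  J5=11  J6=28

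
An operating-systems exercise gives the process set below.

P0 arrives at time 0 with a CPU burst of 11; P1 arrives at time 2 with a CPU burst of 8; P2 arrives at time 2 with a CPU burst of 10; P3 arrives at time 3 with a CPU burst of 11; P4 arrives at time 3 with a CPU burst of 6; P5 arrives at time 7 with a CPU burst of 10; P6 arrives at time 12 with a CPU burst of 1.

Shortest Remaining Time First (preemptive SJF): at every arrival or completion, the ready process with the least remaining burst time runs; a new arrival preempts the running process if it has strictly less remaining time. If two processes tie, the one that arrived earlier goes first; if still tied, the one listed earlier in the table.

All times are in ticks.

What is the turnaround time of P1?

Gantt: | P0 0-2 | P1 2-3 | P4 3-9 | P1 9-12 | P6 12-13 | P1 13-17 | P0 17-26 | P2 26-36 | P5 36-46 | P3 46-57 |
Completion: P0=26  P1=17  P2=36  P3=57  P4=9  P5=46  P6=13
Turnaround (C−A): P0=26  P1=15  P2=34  P3=54  P4=6  P5=39  P6=1
Turnaround(P1) = completion − arrival = 17 − 2 = 15

15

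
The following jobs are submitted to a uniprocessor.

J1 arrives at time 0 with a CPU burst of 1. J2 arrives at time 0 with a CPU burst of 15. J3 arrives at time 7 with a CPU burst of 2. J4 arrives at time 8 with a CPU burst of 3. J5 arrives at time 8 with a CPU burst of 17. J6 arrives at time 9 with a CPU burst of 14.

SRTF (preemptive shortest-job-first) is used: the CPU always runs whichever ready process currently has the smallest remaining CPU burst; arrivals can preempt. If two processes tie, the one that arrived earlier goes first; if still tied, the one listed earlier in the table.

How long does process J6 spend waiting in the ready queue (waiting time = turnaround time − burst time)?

Gantt: | J1 0-1 | J2 1-7 | J3 7-9 | J4 9-12 | J2 12-21 | J6 21-35 | J5 35-52 |
Completion: J1=1  J2=21  J3=9  J4=12  J5=52  J6=35
Waiting(J6) = turnaround − burst = 26 − 14 = 12

12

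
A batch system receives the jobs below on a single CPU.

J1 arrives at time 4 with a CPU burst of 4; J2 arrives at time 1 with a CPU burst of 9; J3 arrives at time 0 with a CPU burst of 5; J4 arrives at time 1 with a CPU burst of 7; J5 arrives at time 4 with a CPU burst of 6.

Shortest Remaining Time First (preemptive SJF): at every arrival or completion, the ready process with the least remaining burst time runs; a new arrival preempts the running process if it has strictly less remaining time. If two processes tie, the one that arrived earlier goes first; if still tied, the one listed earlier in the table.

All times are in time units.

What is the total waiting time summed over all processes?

Schedule: | J3 0-5 | J1 5-9 | J5 9-15 | J4 15-22 | J2 22-31 |
Completion: J1=9  J2=31  J3=5  J4=22  J5=15
Waiting = turnaround − burst: J1=1, J2=21, J3=0, J4=14, J5=5
Total waiting = 1 + 21 + 0 + 14 + 5 = 41

41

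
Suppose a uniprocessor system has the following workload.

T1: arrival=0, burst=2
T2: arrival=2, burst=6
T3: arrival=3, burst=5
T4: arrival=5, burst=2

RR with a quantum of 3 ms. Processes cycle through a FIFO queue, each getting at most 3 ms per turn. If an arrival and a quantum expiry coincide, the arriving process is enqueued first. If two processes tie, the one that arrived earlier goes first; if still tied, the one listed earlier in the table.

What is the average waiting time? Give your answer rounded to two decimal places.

Gantt: | T1 0-2 | T2 2-5 | T3 5-8 | T4 8-10 | T2 10-13 | T3 13-15 |
Completion: T1=2  T2=13  T3=15  T4=10
Turnaround (C−A): T1=2  T2=11  T3=12  T4=5
Waiting times: T1=0, T2=5, T3=7, T4=3
Average waiting = (0+5+7+3) / 4 = 15/4 = 3.75

3.75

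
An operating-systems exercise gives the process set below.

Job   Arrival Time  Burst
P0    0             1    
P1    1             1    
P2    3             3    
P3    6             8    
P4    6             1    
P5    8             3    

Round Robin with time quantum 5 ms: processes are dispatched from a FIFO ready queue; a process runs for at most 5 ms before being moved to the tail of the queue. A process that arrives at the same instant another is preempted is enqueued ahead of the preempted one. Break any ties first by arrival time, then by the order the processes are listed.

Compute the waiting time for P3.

4

Gantt: | P0 0-1 | P1 1-2 | idle 2-3 | P2 3-6 | P3 6-11 | P4 11-12 | P5 12-15 | P3 15-18 |
Completion: P0=1  P1=2  P2=6  P3=18  P4=12  P5=15
Waiting(P3) = turnaround − burst = 12 − 8 = 4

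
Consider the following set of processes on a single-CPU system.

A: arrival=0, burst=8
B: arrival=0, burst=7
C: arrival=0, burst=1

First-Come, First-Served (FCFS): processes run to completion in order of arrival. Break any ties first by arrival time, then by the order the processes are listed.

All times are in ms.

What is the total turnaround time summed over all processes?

39

Gantt: | A 0-8 | B 8-15 | C 15-16 |
Completion: A=8  B=15  C=16
Turnaround (C−A): A=8  B=15  C=16
Turnaround = completion − arrival: A=8, B=15, C=16
Total turnaround = 8 + 15 + 16 = 39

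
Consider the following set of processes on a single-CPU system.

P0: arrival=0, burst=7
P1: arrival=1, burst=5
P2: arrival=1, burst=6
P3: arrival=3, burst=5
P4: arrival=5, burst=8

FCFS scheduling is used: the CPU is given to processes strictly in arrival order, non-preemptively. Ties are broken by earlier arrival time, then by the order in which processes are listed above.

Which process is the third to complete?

P2

Gantt: | P0 0-7 | P1 7-12 | P2 12-18 | P3 18-23 | P4 23-31 |
Completion: P0=7  P1=12  P2=18  P3=23  P4=31
Turnaround (C−A): P0=7  P1=11  P2=17  P3=20  P4=26
Finish order: P0 → P1 → P2 → P3 → P4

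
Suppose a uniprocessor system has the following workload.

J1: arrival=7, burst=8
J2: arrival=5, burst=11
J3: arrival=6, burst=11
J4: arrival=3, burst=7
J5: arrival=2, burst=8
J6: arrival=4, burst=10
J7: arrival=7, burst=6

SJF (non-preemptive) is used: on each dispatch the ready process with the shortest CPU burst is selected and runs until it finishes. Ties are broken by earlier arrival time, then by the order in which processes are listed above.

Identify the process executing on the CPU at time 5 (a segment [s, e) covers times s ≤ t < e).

Timeline: | idle 0-2 | J5 2-10 | J7 10-16 | J4 16-23 | J1 23-31 | J6 31-41 | J2 41-52 | J3 52-63 |
Completion: J1=31  J2=52  J3=63  J4=23  J5=10  J6=41  J7=16

J5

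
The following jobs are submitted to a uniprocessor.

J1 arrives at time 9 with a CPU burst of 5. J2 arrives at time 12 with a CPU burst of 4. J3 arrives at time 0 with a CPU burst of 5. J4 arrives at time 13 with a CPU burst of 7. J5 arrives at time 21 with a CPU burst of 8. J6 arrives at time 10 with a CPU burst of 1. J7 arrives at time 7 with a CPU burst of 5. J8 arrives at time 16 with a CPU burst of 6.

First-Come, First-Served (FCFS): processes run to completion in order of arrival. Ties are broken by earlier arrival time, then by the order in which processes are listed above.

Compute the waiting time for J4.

9

Schedule: | J3 0-5 | idle 5-7 | J7 7-12 | J1 12-17 | J6 17-18 | J2 18-22 | J4 22-29 | J8 29-35 | J5 35-43 |
Completion: J1=17  J2=22  J3=5  J4=29  J5=43  J6=18  J7=12  J8=35
Turnaround (C−A): J1=8  J2=10  J3=5  J4=16  J5=22  J6=8  J7=5  J8=19
Waiting(J4) = turnaround − burst = 16 − 7 = 9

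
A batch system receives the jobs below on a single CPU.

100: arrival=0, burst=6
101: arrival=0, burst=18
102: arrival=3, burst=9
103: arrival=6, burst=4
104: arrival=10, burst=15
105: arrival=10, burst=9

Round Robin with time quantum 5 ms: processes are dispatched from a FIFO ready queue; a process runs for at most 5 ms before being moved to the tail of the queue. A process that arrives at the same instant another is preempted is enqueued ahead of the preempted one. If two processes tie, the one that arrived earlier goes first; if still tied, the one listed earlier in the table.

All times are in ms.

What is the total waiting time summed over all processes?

152

Gantt: | 100 0-5 | 101 5-10 | 102 10-15 | 100 15-16 | 103 16-20 | 104 20-25 | 105 25-30 | 101 30-35 | 102 35-39 | 104 39-44 | 105 44-48 | 101 48-53 | 104 53-58 | 101 58-61 |
Completion: 100=16  101=61  102=39  103=20  104=58  105=48
Waiting = turnaround − burst: 100=10, 101=43, 102=27, 103=10, 104=33, 105=29
Total waiting = 10 + 43 + 27 + 10 + 33 + 29 = 152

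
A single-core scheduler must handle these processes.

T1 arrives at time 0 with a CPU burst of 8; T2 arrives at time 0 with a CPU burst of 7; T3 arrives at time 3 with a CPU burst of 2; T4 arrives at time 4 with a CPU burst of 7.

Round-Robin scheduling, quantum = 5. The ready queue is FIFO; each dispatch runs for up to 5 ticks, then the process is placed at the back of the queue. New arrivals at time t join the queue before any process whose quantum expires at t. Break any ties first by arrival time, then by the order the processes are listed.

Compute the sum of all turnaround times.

71

Gantt: | T1 0-5 | T2 5-10 | T3 10-12 | T4 12-17 | T1 17-20 | T2 20-22 | T4 22-24 |
Completion: T1=20  T2=22  T3=12  T4=24
Turnaround = completion − arrival: T1=20, T2=22, T3=9, T4=20
Total turnaround = 20 + 22 + 9 + 20 = 71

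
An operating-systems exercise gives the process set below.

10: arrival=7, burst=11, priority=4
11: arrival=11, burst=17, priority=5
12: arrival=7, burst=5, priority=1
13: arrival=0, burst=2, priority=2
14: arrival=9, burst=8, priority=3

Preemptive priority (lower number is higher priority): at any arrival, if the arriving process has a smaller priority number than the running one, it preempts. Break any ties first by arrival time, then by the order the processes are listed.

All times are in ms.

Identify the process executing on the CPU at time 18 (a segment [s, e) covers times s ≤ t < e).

Gantt: | 13 0-2 | idle 2-7 | 12 7-12 | 14 12-20 | 10 20-31 | 11 31-48 |
Completion: 10=31  11=48  12=12  13=2  14=20

14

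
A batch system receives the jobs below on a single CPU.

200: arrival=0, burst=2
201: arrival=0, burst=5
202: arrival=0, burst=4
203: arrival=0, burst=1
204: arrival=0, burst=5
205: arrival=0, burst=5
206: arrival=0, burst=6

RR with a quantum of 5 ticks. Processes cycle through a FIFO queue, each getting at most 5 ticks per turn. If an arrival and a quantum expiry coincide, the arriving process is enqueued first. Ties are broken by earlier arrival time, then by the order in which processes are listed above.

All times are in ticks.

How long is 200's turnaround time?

Timeline: | 200 0-2 | 201 2-7 | 202 7-11 | 203 11-12 | 204 12-17 | 205 17-22 | 206 22-28 |
Completion: 200=2  201=7  202=11  203=12  204=17  205=22  206=28
Turnaround (C−A): 200=2  201=7  202=11  203=12  204=17  205=22  206=28
Turnaround(200) = completion − arrival = 2 − 0 = 2

2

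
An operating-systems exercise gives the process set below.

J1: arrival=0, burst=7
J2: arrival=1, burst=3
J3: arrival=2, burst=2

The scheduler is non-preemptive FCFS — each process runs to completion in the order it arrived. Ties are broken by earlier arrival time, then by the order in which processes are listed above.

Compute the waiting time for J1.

Timeline: | J1 0-7 | J2 7-10 | J3 10-12 |
Completion: J1=7  J2=10  J3=12
Turnaround (C−A): J1=7  J2=9  J3=10
Waiting(J1) = turnaround − burst = 7 − 7 = 0

0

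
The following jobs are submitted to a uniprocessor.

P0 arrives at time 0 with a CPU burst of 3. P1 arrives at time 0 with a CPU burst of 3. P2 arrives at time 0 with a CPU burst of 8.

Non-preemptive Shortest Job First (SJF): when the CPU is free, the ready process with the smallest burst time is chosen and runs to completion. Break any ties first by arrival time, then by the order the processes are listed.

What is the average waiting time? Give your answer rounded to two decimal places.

3.00

Schedule: | P0 0-3 | P1 3-6 | P2 6-14 |
Completion: P0=3  P1=6  P2=14
Turnaround (C−A): P0=3  P1=6  P2=14
Waiting times: P0=0, P1=3, P2=6
Average waiting = (0+3+6) / 3 = 9/3 = 3.00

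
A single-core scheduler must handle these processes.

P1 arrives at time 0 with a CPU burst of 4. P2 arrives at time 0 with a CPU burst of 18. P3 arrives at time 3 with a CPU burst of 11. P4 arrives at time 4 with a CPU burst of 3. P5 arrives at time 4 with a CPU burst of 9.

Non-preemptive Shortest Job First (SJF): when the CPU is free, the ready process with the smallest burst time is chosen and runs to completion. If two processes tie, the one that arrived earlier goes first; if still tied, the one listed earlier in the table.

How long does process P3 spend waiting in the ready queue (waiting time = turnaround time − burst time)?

Timeline: | P1 0-4 | P4 4-7 | P5 7-16 | P3 16-27 | P2 27-45 |
Completion: P1=4  P2=45  P3=27  P4=7  P5=16
Turnaround (C−A): P1=4  P2=45  P3=24  P4=3  P5=12
Waiting(P3) = turnaround − burst = 24 − 11 = 13

13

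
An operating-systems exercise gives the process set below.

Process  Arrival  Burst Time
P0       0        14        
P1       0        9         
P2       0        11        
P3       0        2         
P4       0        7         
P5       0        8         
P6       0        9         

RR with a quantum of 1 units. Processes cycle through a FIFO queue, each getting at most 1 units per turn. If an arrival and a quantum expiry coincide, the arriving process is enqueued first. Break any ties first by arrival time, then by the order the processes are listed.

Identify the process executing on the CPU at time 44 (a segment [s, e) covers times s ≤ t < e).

P0

Timeline: | P0 0-1 | P1 1-2 | P2 2-3 | P3 3-4 | P4 4-5 | P5 5-6 | P6 6-7 | P0 7-8 | P1 8-9 | P2 9-10 | P3 10-11 | P4 11-12 | P5 12-13 | P6 13-14 | P0 14-15 | P1 15-16 | P2 16-17 | P4 17-18 | P5 18-19 | P6 19-20 | P0 20-21 | P1 21-22 | P2 22-23 | P4 23-24 | P5 24-25 | P6 25-26 | P0 26-27 | P1 27-28 | P2 28-29 | P4 29-30 | P5 30-31 | P6 31-32 | P0 32-33 | P1 33-34 | P2 34-35 | P4 35-36 | P5 36-37 | P6 37-38 | P0 38-39 | P1 39-40 | P2 40-41 | P4 41-42 | P5 42-43 | P6 43-44 | P0 44-45 | P1 45-46 | P2 46-47 | P5 47-48 | P6 48-49 | P0 49-50 | P1 50-51 | P2 51-52 | P6 52-53 | P0 53-54 | P2 54-55 | P0 55-56 | P2 56-57 | P0 57-60 |
Completion: P0=60  P1=51  P2=57  P3=11  P4=42  P5=48  P6=53
Turnaround (C−A): P0=60  P1=51  P2=57  P3=11  P4=42  P5=48  P6=53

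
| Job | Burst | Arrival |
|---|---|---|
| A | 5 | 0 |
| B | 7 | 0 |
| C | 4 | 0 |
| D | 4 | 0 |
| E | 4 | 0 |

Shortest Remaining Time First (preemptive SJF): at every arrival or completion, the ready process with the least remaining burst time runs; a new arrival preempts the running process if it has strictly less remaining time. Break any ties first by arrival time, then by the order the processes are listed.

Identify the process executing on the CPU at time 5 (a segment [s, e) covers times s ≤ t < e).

D

Gantt: | C 0-4 | D 4-8 | E 8-12 | A 12-17 | B 17-24 |
Completion: A=17  B=24  C=4  D=8  E=12
Turnaround (C−A): A=17  B=24  C=4  D=8  E=12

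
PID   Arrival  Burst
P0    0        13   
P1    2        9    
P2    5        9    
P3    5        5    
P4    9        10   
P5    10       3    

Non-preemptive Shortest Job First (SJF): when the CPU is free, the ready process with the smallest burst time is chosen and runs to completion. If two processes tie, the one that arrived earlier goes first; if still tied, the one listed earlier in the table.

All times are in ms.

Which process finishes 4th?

Timeline: | P0 0-13 | P5 13-16 | P3 16-21 | P1 21-30 | P2 30-39 | P4 39-49 |
Completion: P0=13  P1=30  P2=39  P3=21  P4=49  P5=16
Finish order: P0 → P5 → P3 → P1 → P2 → P4

P1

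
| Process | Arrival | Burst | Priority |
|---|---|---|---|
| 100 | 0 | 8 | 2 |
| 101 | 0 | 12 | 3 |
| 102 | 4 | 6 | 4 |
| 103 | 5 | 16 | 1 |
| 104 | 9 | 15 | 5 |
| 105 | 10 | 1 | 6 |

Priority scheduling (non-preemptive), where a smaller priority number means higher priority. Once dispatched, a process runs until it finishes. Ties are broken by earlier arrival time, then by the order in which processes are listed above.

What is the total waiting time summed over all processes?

Schedule: | 100 0-8 | 103 8-24 | 101 24-36 | 102 36-42 | 104 42-57 | 105 57-58 |
Completion: 100=8  101=36  102=42  103=24  104=57  105=58
Turnaround (C−A): 100=8  101=36  102=38  103=19  104=48  105=48
Waiting = turnaround − burst: 100=0, 101=24, 102=32, 103=3, 104=33, 105=47
Total waiting = 0 + 24 + 32 + 3 + 33 + 47 = 139

139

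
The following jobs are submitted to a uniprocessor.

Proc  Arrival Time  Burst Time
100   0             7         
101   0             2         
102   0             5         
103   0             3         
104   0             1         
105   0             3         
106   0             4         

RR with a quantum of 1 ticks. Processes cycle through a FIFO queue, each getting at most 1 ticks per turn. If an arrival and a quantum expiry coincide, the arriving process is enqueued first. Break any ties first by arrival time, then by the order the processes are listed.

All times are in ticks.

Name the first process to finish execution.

104

Gantt: | 100 0-1 | 101 1-2 | 102 2-3 | 103 3-4 | 104 4-5 | 105 5-6 | 106 6-7 | 100 7-8 | 101 8-9 | 102 9-10 | 103 10-11 | 105 11-12 | 106 12-13 | 100 13-14 | 102 14-15 | 103 15-16 | 105 16-17 | 106 17-18 | 100 18-19 | 102 19-20 | 106 20-21 | 100 21-22 | 102 22-23 | 100 23-25 |
Completion: 100=25  101=9  102=23  103=16  104=5  105=17  106=21
Finish order: 104 → 101 → 103 → 105 → 106 → 102 → 100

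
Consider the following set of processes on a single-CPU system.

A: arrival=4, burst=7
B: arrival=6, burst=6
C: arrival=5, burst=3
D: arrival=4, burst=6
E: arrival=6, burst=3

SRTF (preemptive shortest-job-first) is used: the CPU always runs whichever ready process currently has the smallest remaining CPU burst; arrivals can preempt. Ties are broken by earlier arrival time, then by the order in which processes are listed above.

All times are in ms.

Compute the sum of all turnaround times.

Gantt: | idle 0-4 | D 4-5 | C 5-8 | E 8-11 | D 11-16 | B 16-22 | A 22-29 |
Completion: A=29  B=22  C=8  D=16  E=11
Turnaround = completion − arrival: A=25, B=16, C=3, D=12, E=5
Total turnaround = 25 + 16 + 3 + 12 + 5 = 61

61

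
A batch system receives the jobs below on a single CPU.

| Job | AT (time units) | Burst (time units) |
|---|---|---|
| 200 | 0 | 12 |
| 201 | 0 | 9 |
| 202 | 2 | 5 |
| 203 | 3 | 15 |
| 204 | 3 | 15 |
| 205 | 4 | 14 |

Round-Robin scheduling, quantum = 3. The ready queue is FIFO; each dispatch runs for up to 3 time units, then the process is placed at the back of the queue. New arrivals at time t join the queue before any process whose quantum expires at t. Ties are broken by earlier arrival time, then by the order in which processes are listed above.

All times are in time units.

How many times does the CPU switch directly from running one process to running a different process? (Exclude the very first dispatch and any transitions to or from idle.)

Timeline: | 200 0-3 | 201 3-6 | 202 6-9 | 203 9-12 | 204 12-15 | 200 15-18 | 205 18-21 | 201 21-24 | 202 24-26 | 203 26-29 | 204 29-32 | 200 32-35 | 205 35-38 | 201 38-41 | 203 41-44 | 204 44-47 | 200 47-50 | 205 50-53 | 203 53-56 | 204 56-59 | 205 59-62 | 203 62-65 | 204 65-68 | 205 68-70 |
Completion: 200=50  201=41  202=26  203=65  204=68  205=70

23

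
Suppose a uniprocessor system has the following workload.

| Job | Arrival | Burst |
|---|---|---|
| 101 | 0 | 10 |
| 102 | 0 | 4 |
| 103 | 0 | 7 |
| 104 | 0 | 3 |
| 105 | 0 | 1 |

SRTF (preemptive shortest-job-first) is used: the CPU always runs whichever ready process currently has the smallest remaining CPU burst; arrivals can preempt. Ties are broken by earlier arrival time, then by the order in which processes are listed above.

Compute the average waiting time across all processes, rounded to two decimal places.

Schedule: | 105 0-1 | 104 1-4 | 102 4-8 | 103 8-15 | 101 15-25 |
Completion: 101=25  102=8  103=15  104=4  105=1
Waiting times: 101=15, 102=4, 103=8, 104=1, 105=0
Average waiting = (15+4+8+1+0) / 5 = 28/5 = 5.60

5.60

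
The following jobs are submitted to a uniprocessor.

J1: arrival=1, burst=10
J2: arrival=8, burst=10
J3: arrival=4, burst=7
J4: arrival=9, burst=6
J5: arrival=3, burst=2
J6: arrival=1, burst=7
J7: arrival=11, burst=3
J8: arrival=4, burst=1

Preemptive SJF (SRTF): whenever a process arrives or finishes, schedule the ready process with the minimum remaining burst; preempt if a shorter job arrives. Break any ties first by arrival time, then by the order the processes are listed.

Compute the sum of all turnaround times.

126

Schedule: | idle 0-1 | J6 1-3 | J5 3-5 | J8 5-6 | J6 6-11 | J7 11-14 | J4 14-20 | J3 20-27 | J1 27-37 | J2 37-47 |
Completion: J1=37  J2=47  J3=27  J4=20  J5=5  J6=11  J7=14  J8=6
Turnaround (C−A): J1=36  J2=39  J3=23  J4=11  J5=2  J6=10  J7=3  J8=2
Turnaround = completion − arrival: J1=36, J2=39, J3=23, J4=11, J5=2, J6=10, J7=3, J8=2
Total turnaround = 36 + 39 + 23 + 11 + 2 + 10 + 3 + 2 = 126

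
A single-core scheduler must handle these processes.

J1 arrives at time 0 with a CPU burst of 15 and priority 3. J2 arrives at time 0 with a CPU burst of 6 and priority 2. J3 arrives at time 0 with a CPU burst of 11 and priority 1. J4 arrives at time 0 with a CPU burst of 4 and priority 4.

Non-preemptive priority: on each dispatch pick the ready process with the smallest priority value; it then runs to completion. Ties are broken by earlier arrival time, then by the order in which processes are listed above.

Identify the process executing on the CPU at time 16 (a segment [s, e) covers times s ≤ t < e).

J2

Gantt: | J3 0-11 | J2 11-17 | J1 17-32 | J4 32-36 |
Completion: J1=32  J2=17  J3=11  J4=36
Turnaround (C−A): J1=32  J2=17  J3=11  J4=36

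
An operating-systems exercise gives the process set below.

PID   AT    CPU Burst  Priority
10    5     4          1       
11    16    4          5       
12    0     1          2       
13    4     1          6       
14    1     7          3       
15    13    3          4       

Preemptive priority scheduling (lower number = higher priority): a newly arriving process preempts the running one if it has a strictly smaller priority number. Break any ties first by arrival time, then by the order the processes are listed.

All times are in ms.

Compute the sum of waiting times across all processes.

Gantt: | 12 0-1 | 14 1-5 | 10 5-9 | 14 9-12 | 13 12-13 | 15 13-16 | 11 16-20 |
Completion: 10=9  11=20  12=1  13=13  14=12  15=16
Waiting = turnaround − burst: 10=0, 11=0, 12=0, 13=8, 14=4, 15=0
Total waiting = 0 + 0 + 0 + 8 + 4 + 0 = 12

12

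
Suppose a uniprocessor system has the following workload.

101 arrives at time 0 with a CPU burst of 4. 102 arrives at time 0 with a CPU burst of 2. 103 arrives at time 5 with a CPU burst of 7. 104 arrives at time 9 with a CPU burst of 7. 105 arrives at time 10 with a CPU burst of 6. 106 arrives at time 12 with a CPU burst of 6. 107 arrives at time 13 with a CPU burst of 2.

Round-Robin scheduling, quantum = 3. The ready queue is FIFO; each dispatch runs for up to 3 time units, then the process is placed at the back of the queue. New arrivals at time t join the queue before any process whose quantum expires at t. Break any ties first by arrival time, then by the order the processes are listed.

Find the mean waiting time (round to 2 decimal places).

Gantt: | 101 0-3 | 102 3-5 | 101 5-6 | 103 6-9 | 104 9-12 | 103 12-15 | 105 15-18 | 106 18-21 | 104 21-24 | 107 24-26 | 103 26-27 | 105 27-30 | 106 30-33 | 104 33-34 |
Completion: 101=6  102=5  103=27  104=34  105=30  106=33  107=26
Waiting times: 101=2, 102=3, 103=15, 104=18, 105=14, 106=15, 107=11
Average waiting = (2+3+15+18+14+15+11) / 7 = 78/7 = 11.14

11.14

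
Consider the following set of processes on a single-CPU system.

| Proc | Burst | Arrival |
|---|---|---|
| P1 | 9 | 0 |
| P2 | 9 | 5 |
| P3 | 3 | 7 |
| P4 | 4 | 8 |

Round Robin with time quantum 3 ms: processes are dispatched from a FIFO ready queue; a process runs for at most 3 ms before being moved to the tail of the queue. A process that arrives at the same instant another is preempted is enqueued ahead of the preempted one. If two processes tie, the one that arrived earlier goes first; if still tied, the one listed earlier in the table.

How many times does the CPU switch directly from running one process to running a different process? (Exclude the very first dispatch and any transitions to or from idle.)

Timeline: | P1 0-6 | P2 6-9 | P1 9-12 | P3 12-15 | P4 15-18 | P2 18-21 | P4 21-22 | P2 22-25 |
Completion: P1=12  P2=25  P3=15  P4=22

7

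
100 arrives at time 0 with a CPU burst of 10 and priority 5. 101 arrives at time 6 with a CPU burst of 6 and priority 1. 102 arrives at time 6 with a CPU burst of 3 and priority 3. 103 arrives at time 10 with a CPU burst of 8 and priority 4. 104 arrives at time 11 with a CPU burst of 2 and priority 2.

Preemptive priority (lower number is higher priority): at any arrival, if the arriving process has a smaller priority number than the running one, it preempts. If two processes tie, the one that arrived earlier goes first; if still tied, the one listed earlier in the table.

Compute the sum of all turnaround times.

Gantt: | 100 0-6 | 101 6-12 | 104 12-14 | 102 14-17 | 103 17-25 | 100 25-29 |
Completion: 100=29  101=12  102=17  103=25  104=14
Turnaround (C−A): 100=29  101=6  102=11  103=15  104=3
Turnaround = completion − arrival: 100=29, 101=6, 102=11, 103=15, 104=3
Total turnaround = 29 + 6 + 11 + 15 + 3 = 64

64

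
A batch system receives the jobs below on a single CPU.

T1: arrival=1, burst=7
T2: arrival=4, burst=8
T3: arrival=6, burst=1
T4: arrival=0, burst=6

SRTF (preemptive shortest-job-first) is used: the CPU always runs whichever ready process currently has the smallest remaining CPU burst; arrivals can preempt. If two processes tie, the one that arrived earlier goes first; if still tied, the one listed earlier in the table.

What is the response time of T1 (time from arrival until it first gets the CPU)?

Timeline: | T4 0-6 | T3 6-7 | T1 7-14 | T2 14-22 |
Completion: T1=14  T2=22  T3=7  T4=6
Response(T1) = first start − arrival = 7 − 1 = 6

6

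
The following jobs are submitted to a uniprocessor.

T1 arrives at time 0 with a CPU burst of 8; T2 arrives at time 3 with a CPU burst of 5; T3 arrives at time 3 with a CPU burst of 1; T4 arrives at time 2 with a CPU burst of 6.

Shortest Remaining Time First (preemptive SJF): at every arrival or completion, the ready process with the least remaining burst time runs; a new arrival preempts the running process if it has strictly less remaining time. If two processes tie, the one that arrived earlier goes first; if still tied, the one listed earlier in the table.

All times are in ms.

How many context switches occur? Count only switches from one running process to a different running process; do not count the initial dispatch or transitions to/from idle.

Timeline: | T1 0-3 | T3 3-4 | T1 4-9 | T2 9-14 | T4 14-20 |
Completion: T1=9  T2=14  T3=4  T4=20
Turnaround (C−A): T1=9  T2=11  T3=1  T4=18

4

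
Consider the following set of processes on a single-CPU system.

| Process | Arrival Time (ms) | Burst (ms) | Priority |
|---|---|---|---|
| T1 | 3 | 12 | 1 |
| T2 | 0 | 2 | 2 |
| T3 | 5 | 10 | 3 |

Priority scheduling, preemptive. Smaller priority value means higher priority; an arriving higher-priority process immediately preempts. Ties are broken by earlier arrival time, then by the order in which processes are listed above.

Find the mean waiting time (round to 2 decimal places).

3.33

Schedule: | T2 0-2 | idle 2-3 | T1 3-15 | T3 15-25 |
Completion: T1=15  T2=2  T3=25
Waiting times: T1=0, T2=0, T3=10
Average waiting = (0+0+10) / 3 = 10/3 = 3.33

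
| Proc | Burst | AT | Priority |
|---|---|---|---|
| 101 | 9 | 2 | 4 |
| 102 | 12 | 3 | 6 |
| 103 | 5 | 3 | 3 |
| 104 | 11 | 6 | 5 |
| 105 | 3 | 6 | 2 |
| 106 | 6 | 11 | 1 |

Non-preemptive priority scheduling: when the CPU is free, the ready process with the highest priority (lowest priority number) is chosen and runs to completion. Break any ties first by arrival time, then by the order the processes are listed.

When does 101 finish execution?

Gantt: | idle 0-2 | 101 2-11 | 106 11-17 | 105 17-20 | 103 20-25 | 104 25-36 | 102 36-48 |
Completion: 101=11  102=48  103=25  104=36  105=20  106=17
Turnaround (C−A): 101=9  102=45  103=22  104=30  105=14  106=6

11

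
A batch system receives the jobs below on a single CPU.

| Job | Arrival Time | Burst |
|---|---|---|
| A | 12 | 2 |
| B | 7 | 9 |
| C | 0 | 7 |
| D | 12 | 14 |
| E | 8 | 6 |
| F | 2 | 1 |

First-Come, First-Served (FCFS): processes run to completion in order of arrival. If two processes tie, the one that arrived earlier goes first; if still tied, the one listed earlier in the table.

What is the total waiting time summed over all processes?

39

Timeline: | C 0-7 | F 7-8 | B 8-17 | E 17-23 | A 23-25 | D 25-39 |
Completion: A=25  B=17  C=7  D=39  E=23  F=8
Turnaround (C−A): A=13  B=10  C=7  D=27  E=15  F=6
Waiting = turnaround − burst: A=11, B=1, C=0, D=13, E=9, F=5
Total waiting = 11 + 1 + 0 + 13 + 9 + 5 = 39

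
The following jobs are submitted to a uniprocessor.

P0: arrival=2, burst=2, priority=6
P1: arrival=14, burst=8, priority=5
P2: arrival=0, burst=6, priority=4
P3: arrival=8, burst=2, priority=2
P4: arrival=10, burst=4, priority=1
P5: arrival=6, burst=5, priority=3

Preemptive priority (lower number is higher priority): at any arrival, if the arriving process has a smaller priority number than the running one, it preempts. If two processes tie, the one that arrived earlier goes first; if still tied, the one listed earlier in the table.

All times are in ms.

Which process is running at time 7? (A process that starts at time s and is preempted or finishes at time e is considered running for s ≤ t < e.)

P5

Timeline: | P2 0-6 | P5 6-8 | P3 8-10 | P4 10-14 | P5 14-17 | P1 17-25 | P0 25-27 |
Completion: P0=27  P1=25  P2=6  P3=10  P4=14  P5=17
Turnaround (C−A): P0=25  P1=11  P2=6  P3=2  P4=4  P5=11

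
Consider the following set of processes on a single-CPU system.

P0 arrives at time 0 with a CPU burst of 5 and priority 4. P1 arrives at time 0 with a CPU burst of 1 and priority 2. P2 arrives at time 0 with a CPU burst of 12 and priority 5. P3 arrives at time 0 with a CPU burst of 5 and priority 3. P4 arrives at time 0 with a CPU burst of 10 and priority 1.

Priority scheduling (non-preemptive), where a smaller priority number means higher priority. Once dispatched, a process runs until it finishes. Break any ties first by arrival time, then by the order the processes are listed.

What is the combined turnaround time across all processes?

91

Gantt: | P4 0-10 | P1 10-11 | P3 11-16 | P0 16-21 | P2 21-33 |
Completion: P0=21  P1=11  P2=33  P3=16  P4=10
Turnaround (C−A): P0=21  P1=11  P2=33  P3=16  P4=10
Turnaround = completion − arrival: P0=21, P1=11, P2=33, P3=16, P4=10
Total turnaround = 21 + 11 + 33 + 16 + 10 = 91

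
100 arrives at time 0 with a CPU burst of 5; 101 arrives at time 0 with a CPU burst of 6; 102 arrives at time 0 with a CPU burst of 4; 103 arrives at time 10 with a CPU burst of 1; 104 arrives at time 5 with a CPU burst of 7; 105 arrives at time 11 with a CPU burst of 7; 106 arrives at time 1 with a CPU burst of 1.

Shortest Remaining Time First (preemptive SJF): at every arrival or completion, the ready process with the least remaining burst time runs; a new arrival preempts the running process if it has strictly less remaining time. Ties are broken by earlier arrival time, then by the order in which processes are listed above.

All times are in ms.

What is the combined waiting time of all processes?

Schedule: | 102 0-1 | 106 1-2 | 102 2-5 | 100 5-10 | 103 10-11 | 101 11-17 | 104 17-24 | 105 24-31 |
Completion: 100=10  101=17  102=5  103=11  104=24  105=31  106=2
Turnaround (C−A): 100=10  101=17  102=5  103=1  104=19  105=20  106=1
Waiting = turnaround − burst: 100=5, 101=11, 102=1, 103=0, 104=12, 105=13, 106=0
Total waiting = 5 + 11 + 1 + 0 + 12 + 13 + 0 = 42

42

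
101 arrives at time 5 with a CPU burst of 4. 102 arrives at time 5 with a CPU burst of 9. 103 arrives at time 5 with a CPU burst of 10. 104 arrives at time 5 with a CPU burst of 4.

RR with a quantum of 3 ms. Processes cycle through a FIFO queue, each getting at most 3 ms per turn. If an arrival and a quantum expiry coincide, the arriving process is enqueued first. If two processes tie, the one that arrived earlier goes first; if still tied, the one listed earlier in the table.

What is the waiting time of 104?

Schedule: | idle 0-5 | 101 5-8 | 102 8-11 | 103 11-14 | 104 14-17 | 101 17-18 | 102 18-21 | 103 21-24 | 104 24-25 | 102 25-28 | 103 28-32 |
Completion: 101=18  102=28  103=32  104=25
Turnaround (C−A): 101=13  102=23  103=27  104=20
Waiting(104) = turnaround − burst = 20 − 4 = 16

16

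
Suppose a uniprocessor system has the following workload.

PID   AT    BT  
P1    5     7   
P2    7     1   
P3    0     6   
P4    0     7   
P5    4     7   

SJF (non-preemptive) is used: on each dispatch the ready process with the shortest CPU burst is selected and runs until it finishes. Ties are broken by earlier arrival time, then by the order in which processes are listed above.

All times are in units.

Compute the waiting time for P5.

Gantt: | P3 0-6 | P4 6-13 | P2 13-14 | P5 14-21 | P1 21-28 |
Completion: P1=28  P2=14  P3=6  P4=13  P5=21
Waiting(P5) = turnaround − burst = 17 − 7 = 10

10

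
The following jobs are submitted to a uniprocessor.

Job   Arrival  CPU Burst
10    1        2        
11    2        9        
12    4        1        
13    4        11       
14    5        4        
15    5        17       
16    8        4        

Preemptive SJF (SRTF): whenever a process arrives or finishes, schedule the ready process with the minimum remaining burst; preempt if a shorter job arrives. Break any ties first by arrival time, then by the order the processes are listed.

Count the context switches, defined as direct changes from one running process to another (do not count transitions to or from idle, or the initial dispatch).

7

Timeline: | idle 0-1 | 10 1-3 | 11 3-4 | 12 4-5 | 14 5-9 | 16 9-13 | 11 13-21 | 13 21-32 | 15 32-49 |
Completion: 10=3  11=21  12=5  13=32  14=9  15=49  16=13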